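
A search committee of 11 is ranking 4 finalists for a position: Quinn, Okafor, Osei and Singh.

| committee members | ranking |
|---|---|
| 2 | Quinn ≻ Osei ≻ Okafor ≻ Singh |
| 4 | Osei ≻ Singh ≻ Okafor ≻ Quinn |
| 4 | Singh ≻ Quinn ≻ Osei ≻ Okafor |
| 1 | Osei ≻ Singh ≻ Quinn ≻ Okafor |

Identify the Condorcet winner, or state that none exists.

none

Head-to-head results (11 committee members):
Quinn vs Okafor: 2+4+1 = 7 for Quinn, 4 for Okafor — Quinn by 7–4.
Quinn vs Osei: 6 to 5, Quinn.
Quinn vs Singh: Quinn preferred on 2 ballots; Singh wins 9–2.
Okafor vs Osei: 0 for Okafor, 11 for Osei — Osei by 11–0.
Okafor vs Singh: 2 for Okafor, 9 for Singh — Singh by 9–2.
Osei vs Singh: Osei is ranked higher on 2+4+1 = 7 ballots, Singh on 4. Osei wins 7–4.
Each candidate drops at least one matchup (Quinn loses to Singh; Okafor loses to Quinn; Osei loses to Quinn; Singh loses to Osei); the cycle Quinn → Osei → Singh → Quinn rules out a Condorcet winner.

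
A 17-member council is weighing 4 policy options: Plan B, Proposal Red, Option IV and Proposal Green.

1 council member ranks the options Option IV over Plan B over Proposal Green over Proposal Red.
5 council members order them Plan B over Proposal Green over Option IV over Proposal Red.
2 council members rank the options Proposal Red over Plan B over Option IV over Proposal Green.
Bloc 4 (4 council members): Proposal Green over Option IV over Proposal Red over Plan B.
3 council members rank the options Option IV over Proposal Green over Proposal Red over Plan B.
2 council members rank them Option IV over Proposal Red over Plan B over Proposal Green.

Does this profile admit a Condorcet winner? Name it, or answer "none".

Pairwise majorities:
Plan B vs Proposal Red: Proposal Red wins 11–6.
Plan B vs Option IV: Plan B is ranked higher on 5+2 = 7 ballots, Option IV on 10. Option IV wins 10–7.
Plan B vs Proposal Green: Plan B wins 10–7.
Proposal Red vs Option IV: Option IV wins 15–2.
Proposal Red vs Proposal Green: 4 to 13, Proposal Green.
Option IV vs Proposal Green: Proposal Green, 9–8.
Every option loses at least once (Plan B loses to Proposal Red; Proposal Red loses to Option IV; Option IV loses to Proposal Green; Proposal Green loses to Plan B). The majority relation contains the cycle Plan B > Proposal Green > Proposal Red > Plan B, so there is no Condorcet winner.

none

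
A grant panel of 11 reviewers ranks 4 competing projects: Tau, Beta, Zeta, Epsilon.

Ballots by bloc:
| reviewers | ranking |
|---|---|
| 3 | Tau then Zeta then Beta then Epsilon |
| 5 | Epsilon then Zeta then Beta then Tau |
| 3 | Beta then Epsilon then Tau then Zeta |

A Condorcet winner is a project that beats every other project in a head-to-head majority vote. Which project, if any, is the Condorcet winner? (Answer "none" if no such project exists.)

Head-to-head results (11 reviewers):
Tau vs Beta: Tau preferred on 3 ballots; Beta wins 8–3.
Tau vs Zeta: 6 to 5, Tau.
Tau vs Epsilon: Tau is ranked higher on 3 ballots, Epsilon on 8. Epsilon wins 8–3.
Beta vs Zeta: 3 to 8, Zeta.
Beta vs Epsilon: Beta preferred on 3+3 = 6 ballots; Beta wins 6–5.
Zeta vs Epsilon: Zeta preferred on 3 ballots; Epsilon wins 8–3.
Each project drops at least one matchup (Tau loses to Beta; Beta loses to Zeta; Zeta loses to Tau; Epsilon loses to Beta); the cycle Tau beats Zeta beats Beta beats Tau rules out a Condorcet winner.

none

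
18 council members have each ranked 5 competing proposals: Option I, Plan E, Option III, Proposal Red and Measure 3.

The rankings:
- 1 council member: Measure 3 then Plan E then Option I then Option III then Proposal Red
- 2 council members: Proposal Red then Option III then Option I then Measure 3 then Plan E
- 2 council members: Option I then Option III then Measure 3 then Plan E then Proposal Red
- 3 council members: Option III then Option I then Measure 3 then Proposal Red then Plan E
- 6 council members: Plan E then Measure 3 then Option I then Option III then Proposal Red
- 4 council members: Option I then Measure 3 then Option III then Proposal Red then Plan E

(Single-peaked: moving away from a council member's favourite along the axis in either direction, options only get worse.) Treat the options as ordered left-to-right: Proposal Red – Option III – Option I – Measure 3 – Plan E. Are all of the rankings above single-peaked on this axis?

Axis positions: Proposal Red=1, Option III=2, Option I=3, Measure 3=4, Plan E=5.
Bloc 1 (peak Measure 3 at position 4): ranking walks positions 4-5-3-2-1, expanding outward from the peak — single-peaked.
Bloc 2 (peak Proposal Red at position 1): ranking walks positions 1-2-3-4-5, expanding outward from the peak — single-peaked.
Bloc 3 (peak Option I at position 3): ranking walks positions 3-2-4-5-1, expanding outward from the peak — single-peaked.
Bloc 4 (peak Option III at position 2): ranking walks positions 2-3-4-1-5, expanding outward from the peak — single-peaked.
Bloc 5 (peak Plan E at position 5): ranking walks positions 5-4-3-2-1, expanding outward from the peak — single-peaked.
Bloc 6 (peak Option I at position 3): ranking walks positions 3-4-2-1-5, expanding outward from the peak — single-peaked.
Every ranking is single-peaked on this axis.

yes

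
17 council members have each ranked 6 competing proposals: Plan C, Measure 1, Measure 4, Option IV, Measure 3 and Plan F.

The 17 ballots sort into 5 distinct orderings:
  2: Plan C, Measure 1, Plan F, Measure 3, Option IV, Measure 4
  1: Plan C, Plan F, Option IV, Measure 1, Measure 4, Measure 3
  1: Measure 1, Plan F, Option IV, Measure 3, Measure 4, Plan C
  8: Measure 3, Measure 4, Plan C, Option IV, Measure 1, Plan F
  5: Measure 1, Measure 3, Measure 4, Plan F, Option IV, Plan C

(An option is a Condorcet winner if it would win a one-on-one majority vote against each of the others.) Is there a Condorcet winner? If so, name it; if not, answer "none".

Pairwise majorities:
Plan C vs Measure 1: 2+1+8 = 11 for Plan C, 6 for Measure 1 — Plan C by 11–6.
Plan C vs Measure 4: 2+1 = 3 for Plan C, 14 for Measure 4 — Measure 4 by 14–3.
Plan C vs Option IV: Plan C is ranked higher on 2+1+8 = 11 ballots, Option IV on 6. Plan C wins 11–6.
Plan C vs Measure 3: Plan C preferred on 2+1 = 3 ballots; Measure 3 wins 14–3.
Plan C vs Plan F: 2+1+8 = 11 for Plan C, 6 for Plan F — Plan C by 11–6.
Measure 1 vs Measure 4: Measure 1 is ranked higher on 2+1+1+5 = 9 ballots, Measure 4 on 8. Measure 1 wins 9–8.
Measure 1 vs Option IV: Measure 1 preferred on 2+1+5 = 8 ballots; Option IV wins 9–8.
Measure 1 vs Measure 3: 2+1+1+5 = 9 for Measure 1, 8 for Measure 3 — Measure 1 by 9–8.
Measure 1 vs Plan F: 2+1+8+5 = 16 for Measure 1, 1 for Plan F — Measure 1 by 16–1.
Measure 4 vs Option IV: Measure 4 is ranked higher on 8+5 = 13 ballots, Option IV on 4. Measure 4 wins 13–4.
Measure 4 vs Measure 3: Measure 4 preferred on 1 ballot; Measure 3 wins 16–1.
Measure 4 vs Plan F: Measure 4 is ranked higher on 8+5 = 13 ballots, Plan F on 4. Measure 4 wins 13–4.
Option IV vs Measure 3: 1+1 = 2 for Option IV, 15 for Measure 3 — Measure 3 by 15–2.
Option IV vs Plan F: 8 for Option IV, 9 for Plan F — Plan F by 9–8.
Measure 3 vs Plan F: Measure 3 is ranked higher on 8+5 = 13 ballots, Plan F on 4. Measure 3 wins 13–4.
Every option loses at least once (Plan C loses to Measure 4; Measure 1 loses to Plan C; Measure 4 loses to Measure 1; Option IV loses to Plan C; Measure 3 loses to Measure 1; Plan F loses to Plan C). The majority relation contains the cycle Plan C > Measure 1 > Measure 4 > Plan C, so there is no Condorcet winner.

none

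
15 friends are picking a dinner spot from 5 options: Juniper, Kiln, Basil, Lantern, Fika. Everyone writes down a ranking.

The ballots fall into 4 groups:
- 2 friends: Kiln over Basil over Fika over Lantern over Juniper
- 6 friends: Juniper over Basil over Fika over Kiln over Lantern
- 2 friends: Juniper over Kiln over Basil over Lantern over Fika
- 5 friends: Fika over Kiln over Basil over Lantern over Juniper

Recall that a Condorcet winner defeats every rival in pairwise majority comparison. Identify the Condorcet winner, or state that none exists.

Juniper

Head-to-head results (15 friends):
Juniper vs Kiln: Juniper, 8–7.
Juniper vs Basil: Juniper, 8–7.
Juniper vs Lantern: Juniper, 8–7.
Juniper vs Fika: Juniper wins 8–7.
Kiln vs Basil: Kiln preferred on 2+2+5 = 9 ballots; Kiln wins 9–6.
Kiln vs Lantern: Kiln, 15–0.
Kiln–Fika: Fika 11–4.
Basil vs Lantern: 2+6+2+5 = 15 for Basil, 0 for Lantern — Basil by 15–0.
Basil vs Fika: Basil preferred on 2+6+2 = 10 ballots; Basil wins 10–5.
Lantern vs Fika: Lantern preferred on 2 ballots; Fika wins 13–2.
Juniper beats each of Kiln, Basil, Lantern, Fika — Juniper is the Condorcet winner.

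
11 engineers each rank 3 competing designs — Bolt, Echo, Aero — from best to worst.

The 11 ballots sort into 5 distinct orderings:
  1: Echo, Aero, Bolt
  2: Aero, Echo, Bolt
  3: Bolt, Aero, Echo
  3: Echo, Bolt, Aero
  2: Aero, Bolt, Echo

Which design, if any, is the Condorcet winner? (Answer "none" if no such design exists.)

Check each pair by majority over 11 ballots:
Bolt–Echo: Echo 6–5.
Bolt–Aero: Bolt 6–5.
Echo–Aero: Aero 7–4.
Each design drops at least one matchup (Bolt loses to Echo; Echo loses to Aero; Aero loses to Bolt); the cycle Bolt beats Aero beats Echo beats Bolt rules out a Condorcet winner.

none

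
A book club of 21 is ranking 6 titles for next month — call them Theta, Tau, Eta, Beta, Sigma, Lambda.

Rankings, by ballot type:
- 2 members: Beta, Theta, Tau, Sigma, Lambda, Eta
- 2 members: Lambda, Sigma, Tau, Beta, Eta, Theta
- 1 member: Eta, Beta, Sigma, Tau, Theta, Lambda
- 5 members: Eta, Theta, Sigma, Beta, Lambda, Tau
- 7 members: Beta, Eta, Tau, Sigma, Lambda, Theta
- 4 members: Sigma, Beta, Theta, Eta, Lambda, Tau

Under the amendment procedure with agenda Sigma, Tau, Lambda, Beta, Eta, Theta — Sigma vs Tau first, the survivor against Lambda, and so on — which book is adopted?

Eta

Round 1: Sigma vs Tau — 12–9, Sigma advances.
Round 2: Sigma vs Lambda — 19–2, Sigma advances.
Round 3: Sigma vs Beta — 11–10, Sigma advances.
Round 4: Sigma vs Eta — 8–13, Eta advances.
Round 5: Eta vs Theta — 15–6, Eta advances.
Eta survives the agenda.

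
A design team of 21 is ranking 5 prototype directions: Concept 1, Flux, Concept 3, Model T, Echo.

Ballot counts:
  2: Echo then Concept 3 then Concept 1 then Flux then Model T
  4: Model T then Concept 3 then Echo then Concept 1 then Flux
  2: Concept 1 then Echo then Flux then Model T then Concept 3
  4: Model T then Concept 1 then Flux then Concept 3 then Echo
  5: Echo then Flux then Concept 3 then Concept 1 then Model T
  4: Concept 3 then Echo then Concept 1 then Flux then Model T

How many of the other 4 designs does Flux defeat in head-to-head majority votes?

2

Flux against each rival (21 engineers):
Flux–Concept 1: Concept 1 16–5.
Flux vs Concept 3: Flux preferred on 2+4+5 = 11 ballots; Flux wins 11–10.
Flux vs Model T: Flux, 13–8.
Flux vs Echo: 4 to 17, Echo.
Flux beats Concept 3, Model T; loses to Concept 1, Echo — 2 pairwise wins.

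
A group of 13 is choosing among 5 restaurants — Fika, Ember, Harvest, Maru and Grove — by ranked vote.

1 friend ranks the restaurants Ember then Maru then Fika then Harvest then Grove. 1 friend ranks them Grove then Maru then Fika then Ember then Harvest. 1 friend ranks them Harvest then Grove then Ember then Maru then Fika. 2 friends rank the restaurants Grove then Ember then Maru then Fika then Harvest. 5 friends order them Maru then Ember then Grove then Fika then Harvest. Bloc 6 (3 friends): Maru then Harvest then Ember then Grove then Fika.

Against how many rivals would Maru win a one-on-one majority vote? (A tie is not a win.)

4

Maru against each rival (13 friends):
Maru vs Fika: Maru is ranked higher on 1+1+1+2+5+3 = 13 ballots, Fika on 0. Maru wins 13–0.
Maru–Ember: Maru 9–4.
Maru vs Harvest: Maru preferred on 1+1+2+5+3 = 12 ballots; Maru wins 12–1.
Maru vs Grove: 9 to 4, Maru.
Maru beats Fika, Ember, Harvest, Grove — 4 pairwise wins.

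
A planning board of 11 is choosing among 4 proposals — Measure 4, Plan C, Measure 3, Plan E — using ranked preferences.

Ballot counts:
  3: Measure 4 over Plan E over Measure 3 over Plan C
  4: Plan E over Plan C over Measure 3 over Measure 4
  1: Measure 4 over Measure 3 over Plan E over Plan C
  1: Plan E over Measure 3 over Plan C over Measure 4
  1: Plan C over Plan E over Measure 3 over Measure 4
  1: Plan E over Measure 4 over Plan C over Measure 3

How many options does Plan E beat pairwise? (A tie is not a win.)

3

Plan E against each rival (11 council members):
Plan E vs Measure 4: Plan E, 7–4.
Plan E vs Plan C: Plan E is ranked higher on 3+4+1+1+1 = 10 ballots, Plan C on 1. Plan E wins 10–1.
Plan E–Measure 3: Plan E 10–1.
Plan E beats Measure 4, Plan C, Measure 3 — 3 pairwise wins.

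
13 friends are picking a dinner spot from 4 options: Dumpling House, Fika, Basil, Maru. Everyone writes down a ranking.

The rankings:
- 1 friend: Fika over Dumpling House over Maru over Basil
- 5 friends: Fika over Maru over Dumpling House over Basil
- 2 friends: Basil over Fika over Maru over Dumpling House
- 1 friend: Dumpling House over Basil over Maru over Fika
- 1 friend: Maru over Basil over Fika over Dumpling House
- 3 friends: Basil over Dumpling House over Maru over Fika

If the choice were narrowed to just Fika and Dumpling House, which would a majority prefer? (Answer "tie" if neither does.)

Fika

Ballots ranking Fika above Dumpling House: 1 + 5 + 2 + 1 = 9.
Ballots ranking Dumpling House above Fika: 13 − 9 = 4.
Fika wins the head-to-head 9–4.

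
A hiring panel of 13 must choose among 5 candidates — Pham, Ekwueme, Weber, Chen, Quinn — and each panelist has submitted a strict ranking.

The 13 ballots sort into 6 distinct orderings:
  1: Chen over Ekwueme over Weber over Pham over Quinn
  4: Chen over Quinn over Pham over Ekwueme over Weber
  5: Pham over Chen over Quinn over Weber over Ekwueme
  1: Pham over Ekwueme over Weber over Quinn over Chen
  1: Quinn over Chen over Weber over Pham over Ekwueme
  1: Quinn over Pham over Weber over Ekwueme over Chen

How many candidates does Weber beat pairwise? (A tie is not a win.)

1

Weber against each rival (13 committee members):
Weber vs Pham: 1+1 = 2 for Weber, 11 for Pham — Pham by 11–2.
Weber vs Ekwueme: Weber, 7–6.
Weber vs Chen: 1+1 = 2 for Weber, 11 for Chen — Chen by 11–2.
Weber–Quinn: Quinn 11–2.
Weber beats Ekwueme; loses to Pham, Chen, Quinn — 1 pairwise win.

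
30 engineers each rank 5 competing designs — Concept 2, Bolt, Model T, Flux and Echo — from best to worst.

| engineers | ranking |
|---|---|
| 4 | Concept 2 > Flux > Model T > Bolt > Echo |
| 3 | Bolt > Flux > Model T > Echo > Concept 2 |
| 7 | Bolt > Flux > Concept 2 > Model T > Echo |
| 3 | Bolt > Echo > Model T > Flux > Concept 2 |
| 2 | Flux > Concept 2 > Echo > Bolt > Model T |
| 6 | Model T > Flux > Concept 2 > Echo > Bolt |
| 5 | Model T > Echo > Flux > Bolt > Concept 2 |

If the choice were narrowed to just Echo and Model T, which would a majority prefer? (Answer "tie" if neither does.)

Ballots ranking Echo above Model T: 3 + 2 = 5.
Ballots ranking Model T above Echo: 30 − 5 = 25.
Model T wins the head-to-head 25–5.

Model T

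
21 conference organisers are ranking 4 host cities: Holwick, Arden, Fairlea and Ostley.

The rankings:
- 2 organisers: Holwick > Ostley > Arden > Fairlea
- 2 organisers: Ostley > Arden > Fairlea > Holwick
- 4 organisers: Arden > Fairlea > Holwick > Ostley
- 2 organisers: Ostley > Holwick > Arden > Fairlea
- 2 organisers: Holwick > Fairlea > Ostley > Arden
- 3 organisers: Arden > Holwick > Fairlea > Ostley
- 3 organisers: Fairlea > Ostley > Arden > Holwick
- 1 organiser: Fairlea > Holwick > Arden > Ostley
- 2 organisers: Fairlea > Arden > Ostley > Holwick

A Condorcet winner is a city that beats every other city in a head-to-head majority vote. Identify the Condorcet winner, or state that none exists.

Pairwise majorities:
Holwick–Arden: Arden 14–7.
Holwick–Fairlea: Fairlea 12–9.
Holwick vs Ostley: Holwick wins 12–9.
Arden vs Fairlea: Arden wins 13–8.
Arden vs Ostley: Ostley, 11–10.
Fairlea–Ostley: Fairlea 15–6.
Every city loses at least once (Holwick loses to Arden; Arden loses to Ostley; Fairlea loses to Arden; Ostley loses to Holwick). The majority relation contains the cycle Holwick beats Ostley beats Arden beats Holwick, so there is no Condorcet winner.

none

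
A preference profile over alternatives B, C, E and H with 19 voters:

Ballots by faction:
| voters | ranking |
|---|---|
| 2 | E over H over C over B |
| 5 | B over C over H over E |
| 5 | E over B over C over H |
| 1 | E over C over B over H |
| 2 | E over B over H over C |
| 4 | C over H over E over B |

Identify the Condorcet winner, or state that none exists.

Pairwise majorities:
B vs C: B, 12–7.
B vs E: E wins 14–5.
B vs H: B wins 13–6.
C vs E: E wins 10–9.
C–H: C 15–4.
E–H: E 10–9.
E wins every pairwise contest, so E is the Condorcet winner.

E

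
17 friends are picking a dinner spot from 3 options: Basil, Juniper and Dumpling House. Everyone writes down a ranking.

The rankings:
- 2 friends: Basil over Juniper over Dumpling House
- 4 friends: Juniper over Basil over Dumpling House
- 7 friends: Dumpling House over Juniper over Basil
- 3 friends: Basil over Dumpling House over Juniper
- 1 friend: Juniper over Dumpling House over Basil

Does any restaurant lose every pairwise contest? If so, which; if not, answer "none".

none

Head-to-head results (17 friends):
Basil vs Juniper: 2+3 = 5 for Basil, 12 for Juniper — Juniper by 12–5.
Basil–Dumpling House: Basil 9–8.
Juniper vs Dumpling House: Juniper preferred on 2+4+1 = 7 ballots; Dumpling House wins 10–7.
No restaurant is winless: Basil beats Dumpling House; Juniper beats Basil; Dumpling House beats Juniper. There is no Condorcet loser.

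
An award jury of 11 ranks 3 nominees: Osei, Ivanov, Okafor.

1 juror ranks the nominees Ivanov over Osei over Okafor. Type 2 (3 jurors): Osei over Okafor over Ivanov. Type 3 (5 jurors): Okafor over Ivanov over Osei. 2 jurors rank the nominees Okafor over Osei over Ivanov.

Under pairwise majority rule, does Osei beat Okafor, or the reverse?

Okafor

Ballots ranking Osei above Okafor: 1 + 3 = 4.
Ballots ranking Okafor above Osei: 11 − 4 = 7.
Okafor wins the head-to-head 7–4.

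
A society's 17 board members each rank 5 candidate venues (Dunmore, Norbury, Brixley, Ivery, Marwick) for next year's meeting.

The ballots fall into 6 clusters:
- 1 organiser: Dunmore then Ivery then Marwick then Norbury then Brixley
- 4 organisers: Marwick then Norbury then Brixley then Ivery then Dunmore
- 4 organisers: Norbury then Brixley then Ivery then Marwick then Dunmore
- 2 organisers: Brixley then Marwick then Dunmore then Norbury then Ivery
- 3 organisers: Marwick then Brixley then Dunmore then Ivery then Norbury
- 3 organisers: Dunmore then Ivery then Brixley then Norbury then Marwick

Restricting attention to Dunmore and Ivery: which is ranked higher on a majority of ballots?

Dunmore

Ballots ranking Dunmore above Ivery: 1 + 2 + 3 + 3 = 9.
Ballots ranking Ivery above Dunmore: 17 − 9 = 8.
Dunmore wins the head-to-head 9–8.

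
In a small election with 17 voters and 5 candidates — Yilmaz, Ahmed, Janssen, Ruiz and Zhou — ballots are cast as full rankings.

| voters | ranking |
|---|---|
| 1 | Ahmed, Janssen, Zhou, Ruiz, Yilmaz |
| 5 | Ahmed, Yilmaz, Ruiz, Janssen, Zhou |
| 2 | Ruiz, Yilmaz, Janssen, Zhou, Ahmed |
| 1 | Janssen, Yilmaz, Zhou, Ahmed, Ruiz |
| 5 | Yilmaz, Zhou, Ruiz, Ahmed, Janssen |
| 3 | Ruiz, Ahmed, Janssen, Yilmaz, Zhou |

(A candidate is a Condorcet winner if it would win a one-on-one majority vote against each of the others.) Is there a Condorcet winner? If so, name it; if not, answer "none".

none

Head-to-head results (17 voters):
Yilmaz vs Ahmed: 2+1+5 = 8 for Yilmaz, 9 for Ahmed — Ahmed by 9–8.
Yilmaz vs Janssen: 12 to 5, Yilmaz.
Yilmaz vs Ruiz: 5+1+5 = 11 for Yilmaz, 6 for Ruiz — Yilmaz by 11–6.
Yilmaz vs Zhou: Yilmaz is ranked higher on 5+2+1+5+3 = 16 ballots, Zhou on 1. Yilmaz wins 16–1.
Ahmed vs Janssen: Ahmed preferred on 1+5+5+3 = 14 ballots; Ahmed wins 14–3.
Ahmed vs Ruiz: 7 to 10, Ruiz.
Ahmed vs Zhou: Ahmed is ranked higher on 1+5+3 = 9 ballots, Zhou on 8. Ahmed wins 9–8.
Janssen vs Ruiz: 2 to 15, Ruiz.
Janssen vs Zhou: Janssen preferred on 1+5+2+1+3 = 12 ballots; Janssen wins 12–5.
Ruiz vs Zhou: 5+2+3 = 10 for Ruiz, 7 for Zhou — Ruiz by 10–7.
Each candidate drops at least one matchup (Yilmaz loses to Ahmed; Ahmed loses to Ruiz; Janssen loses to Yilmaz; Ruiz loses to Yilmaz; Zhou loses to Yilmaz); the cycle Yilmaz → Ruiz → Ahmed → Yilmaz rules out a Condorcet winner.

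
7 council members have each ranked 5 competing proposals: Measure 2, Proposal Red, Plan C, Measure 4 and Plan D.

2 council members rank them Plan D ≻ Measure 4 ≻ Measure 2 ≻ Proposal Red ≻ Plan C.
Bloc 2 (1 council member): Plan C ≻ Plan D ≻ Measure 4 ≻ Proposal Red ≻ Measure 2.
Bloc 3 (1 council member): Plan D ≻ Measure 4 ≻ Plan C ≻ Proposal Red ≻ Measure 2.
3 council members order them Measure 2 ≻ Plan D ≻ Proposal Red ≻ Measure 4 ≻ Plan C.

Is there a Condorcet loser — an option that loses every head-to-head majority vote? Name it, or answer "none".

Head-to-head results (7 council members):
Measure 2 vs Proposal Red: Measure 2 is ranked higher on 2+3 = 5 ballots, Proposal Red on 2. Measure 2 wins 5–2.
Measure 2 vs Plan C: Measure 2 wins 5–2.
Measure 2 vs Measure 4: 3 to 4, Measure 4.
Measure 2 vs Plan D: Plan D wins 4–3.
Proposal Red vs Plan C: Proposal Red is ranked higher on 2+3 = 5 ballots, Plan C on 2. Proposal Red wins 5–2.
Proposal Red vs Measure 4: Proposal Red preferred on 3 ballots; Measure 4 wins 4–3.
Proposal Red vs Plan D: Plan D wins 7–0.
Plan C vs Measure 4: 1 for Plan C, 6 for Measure 4 — Measure 4 by 6–1.
Plan C vs Plan D: 1 for Plan C, 6 for Plan D — Plan D by 6–1.
Measure 4–Plan D: Plan D 7–0.
Plan C loses to every other option — it is the Condorcet loser.

Plan C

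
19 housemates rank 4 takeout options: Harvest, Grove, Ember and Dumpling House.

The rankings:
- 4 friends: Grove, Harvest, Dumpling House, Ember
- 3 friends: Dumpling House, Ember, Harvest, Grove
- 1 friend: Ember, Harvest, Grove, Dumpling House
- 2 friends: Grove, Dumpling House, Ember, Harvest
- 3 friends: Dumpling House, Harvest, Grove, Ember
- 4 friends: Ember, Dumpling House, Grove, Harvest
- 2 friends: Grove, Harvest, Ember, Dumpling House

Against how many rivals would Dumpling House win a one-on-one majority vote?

Dumpling House against each rival (19 friends):
Dumpling House vs Harvest: Dumpling House wins 12–7.
Dumpling House vs Grove: Dumpling House, 10–9.
Dumpling House vs Ember: 4+3+2+3 = 12 for Dumpling House, 7 for Ember — Dumpling House by 12–7.
Dumpling House beats Harvest, Grove, Ember — 3 pairwise wins.

3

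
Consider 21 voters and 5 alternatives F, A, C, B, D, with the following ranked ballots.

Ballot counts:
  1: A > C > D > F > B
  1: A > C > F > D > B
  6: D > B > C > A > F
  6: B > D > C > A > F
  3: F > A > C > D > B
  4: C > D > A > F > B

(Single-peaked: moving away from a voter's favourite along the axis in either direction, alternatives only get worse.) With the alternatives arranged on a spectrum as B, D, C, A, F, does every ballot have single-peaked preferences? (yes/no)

Axis positions: B=1, D=2, C=3, A=4, F=5.
Cluster 1 (peak A at position 4): ranking walks positions 4-3-2-5-1, expanding outward from the peak — single-peaked.
Cluster 2 (peak A at position 4): ranking walks positions 4-3-5-2-1, expanding outward from the peak — single-peaked.
Cluster 3 (peak D at position 2): ranking walks positions 2-1-3-4-5, expanding outward from the peak — single-peaked.
Cluster 4 (peak B at position 1): ranking walks positions 1-2-3-4-5, expanding outward from the peak — single-peaked.
Cluster 5 (peak F at position 5): ranking walks positions 5-4-3-2-1, expanding outward from the peak — single-peaked.
Cluster 6 (peak C at position 3): ranking walks positions 3-2-4-5-1, expanding outward from the peak — single-peaked.
Every ranking is single-peaked on this axis.

yes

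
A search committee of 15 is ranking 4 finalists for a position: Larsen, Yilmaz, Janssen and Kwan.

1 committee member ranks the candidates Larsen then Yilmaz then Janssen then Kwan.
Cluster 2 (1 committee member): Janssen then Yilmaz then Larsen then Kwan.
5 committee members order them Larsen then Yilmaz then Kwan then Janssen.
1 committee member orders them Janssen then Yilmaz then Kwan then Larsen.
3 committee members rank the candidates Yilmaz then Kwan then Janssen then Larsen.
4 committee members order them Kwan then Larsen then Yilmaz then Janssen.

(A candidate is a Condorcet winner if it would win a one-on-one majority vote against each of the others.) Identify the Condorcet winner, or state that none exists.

Check each pair by majority over 15 ballots:
Larsen vs Yilmaz: 1+5+4 = 10 for Larsen, 5 for Yilmaz — Larsen by 10–5.
Larsen vs Janssen: 10 to 5, Larsen.
Larsen vs Kwan: 1+1+5 = 7 for Larsen, 8 for Kwan — Kwan by 8–7.
Yilmaz vs Janssen: Yilmaz is ranked higher on 1+5+3+4 = 13 ballots, Janssen on 2. Yilmaz wins 13–2.
Yilmaz vs Kwan: 1+1+5+1+3 = 11 for Yilmaz, 4 for Kwan — Yilmaz by 11–4.
Janssen vs Kwan: 1+1+1 = 3 for Janssen, 12 for Kwan — Kwan by 12–3.
Each candidate drops at least one matchup (Larsen loses to Kwan; Yilmaz loses to Larsen; Janssen loses to Larsen; Kwan loses to Yilmaz); the cycle Larsen > Yilmaz > Kwan > Larsen rules out a Condorcet winner.

none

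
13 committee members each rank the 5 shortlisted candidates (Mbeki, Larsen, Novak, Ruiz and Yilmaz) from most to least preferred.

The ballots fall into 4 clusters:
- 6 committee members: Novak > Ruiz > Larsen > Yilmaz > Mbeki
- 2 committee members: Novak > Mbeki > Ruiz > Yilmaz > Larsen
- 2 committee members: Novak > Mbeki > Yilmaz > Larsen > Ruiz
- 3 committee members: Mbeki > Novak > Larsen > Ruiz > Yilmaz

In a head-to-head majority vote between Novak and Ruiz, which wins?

Ballots ranking Novak above Ruiz: 6 + 2 + 2 + 3 = 13.
Ballots ranking Ruiz above Novak: 13 − 13 = 0.
Novak wins the head-to-head 13–0.

Novak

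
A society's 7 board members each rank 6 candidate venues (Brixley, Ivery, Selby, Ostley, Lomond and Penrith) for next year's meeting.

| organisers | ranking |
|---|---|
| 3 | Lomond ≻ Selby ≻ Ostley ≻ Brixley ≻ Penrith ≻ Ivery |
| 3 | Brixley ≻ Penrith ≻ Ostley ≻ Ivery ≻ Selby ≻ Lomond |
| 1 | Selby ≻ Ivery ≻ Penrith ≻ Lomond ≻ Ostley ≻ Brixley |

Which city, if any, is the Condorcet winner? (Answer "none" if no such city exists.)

Selby

Pairwise majorities:
Brixley–Ivery: Brixley 6–1.
Brixley vs Selby: Selby wins 4–3.
Brixley–Ostley: Ostley 4–3.
Brixley vs Lomond: Lomond, 4–3.
Brixley vs Penrith: Brixley wins 6–1.
Ivery vs Selby: Selby, 4–3.
Ivery vs Ostley: Ostley, 6–1.
Ivery–Lomond: Ivery 4–3.
Ivery vs Penrith: Penrith, 6–1.
Selby vs Ostley: Selby wins 4–3.
Selby vs Lomond: Selby, 4–3.
Selby vs Penrith: Selby, 4–3.
Ostley vs Lomond: Lomond wins 4–3.
Ostley–Penrith: Penrith 4–3.
Lomond vs Penrith: Penrith, 4–3.
Selby defeats every rival head-to-head and is the Condorcet winner.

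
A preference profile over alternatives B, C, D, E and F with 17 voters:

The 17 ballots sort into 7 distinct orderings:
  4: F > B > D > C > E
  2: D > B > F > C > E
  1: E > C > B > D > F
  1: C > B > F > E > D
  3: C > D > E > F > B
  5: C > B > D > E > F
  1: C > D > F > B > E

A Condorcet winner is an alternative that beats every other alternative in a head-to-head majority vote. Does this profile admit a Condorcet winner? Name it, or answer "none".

Pairwise majorities:
B vs C: 4+2 = 6 for B, 11 for C — C by 11–6.
B vs D: B preferred on 4+1+1+5 = 11 ballots; B wins 11–6.
B vs E: B is ranked higher on 4+2+1+5+1 = 13 ballots, E on 4. B wins 13–4.
B vs F: 2+1+1+5 = 9 for B, 8 for F — B by 9–8.
C vs D: 11 to 6, C.
C vs E: C preferred on 4+2+1+3+5+1 = 16 ballots; C wins 16–1.
C vs F: C is ranked higher on 1+1+3+5+1 = 11 ballots, F on 6. C wins 11–6.
D vs E: D preferred on 4+2+3+5+1 = 15 ballots; D wins 15–2.
D vs F: D preferred on 2+1+3+5+1 = 12 ballots; D wins 12–5.
E vs F: E is ranked higher on 1+3+5 = 9 ballots, F on 8. E wins 9–8.
C defeats every rival head-to-head and is the Condorcet winner.

C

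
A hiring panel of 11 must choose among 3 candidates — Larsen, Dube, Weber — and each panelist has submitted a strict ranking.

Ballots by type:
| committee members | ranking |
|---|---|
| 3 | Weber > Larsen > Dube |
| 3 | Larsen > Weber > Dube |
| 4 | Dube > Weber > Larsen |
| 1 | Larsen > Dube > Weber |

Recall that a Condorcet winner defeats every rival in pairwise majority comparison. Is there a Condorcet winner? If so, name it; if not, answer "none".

Weber

Head-to-head results (11 committee members):
Larsen vs Dube: Larsen wins 7–4.
Larsen vs Weber: Weber, 7–4.
Dube vs Weber: Weber, 6–5.
Weber wins every pairwise contest, so Weber is the Condorcet winner.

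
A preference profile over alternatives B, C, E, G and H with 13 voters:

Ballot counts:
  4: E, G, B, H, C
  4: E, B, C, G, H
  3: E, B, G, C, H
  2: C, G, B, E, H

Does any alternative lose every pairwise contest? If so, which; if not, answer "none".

Head-to-head results (13 voters):
B vs C: B preferred on 4+4+3 = 11 ballots; B wins 11–2.
B–E: E 11–2.
B vs G: 4+3 = 7 for B, 6 for G — B by 7–6.
B–H: B 13–0.
C vs E: E wins 11–2.
C–G: G 7–6.
C vs H: 4+3+2 = 9 for C, 4 for H — C by 9–4.
E vs G: E preferred on 4+4+3 = 11 ballots; E wins 11–2.
E vs H: E preferred on 4+4+3+2 = 13 ballots; E wins 13–0.
G vs H: G is ranked higher on 4+4+3+2 = 13 ballots, H on 0. G wins 13–0.
Only H has no wins; H is the Condorcet loser.

H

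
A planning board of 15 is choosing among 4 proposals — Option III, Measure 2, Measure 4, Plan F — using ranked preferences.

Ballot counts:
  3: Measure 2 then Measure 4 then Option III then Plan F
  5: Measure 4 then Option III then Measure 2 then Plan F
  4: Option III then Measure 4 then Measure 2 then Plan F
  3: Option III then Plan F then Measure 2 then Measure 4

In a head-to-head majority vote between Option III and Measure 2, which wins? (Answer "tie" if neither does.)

Option III

Ballots ranking Option III above Measure 2: 5 + 4 + 3 = 12.
Ballots ranking Measure 2 above Option III: 15 − 12 = 3.
Option III wins the head-to-head 12–3.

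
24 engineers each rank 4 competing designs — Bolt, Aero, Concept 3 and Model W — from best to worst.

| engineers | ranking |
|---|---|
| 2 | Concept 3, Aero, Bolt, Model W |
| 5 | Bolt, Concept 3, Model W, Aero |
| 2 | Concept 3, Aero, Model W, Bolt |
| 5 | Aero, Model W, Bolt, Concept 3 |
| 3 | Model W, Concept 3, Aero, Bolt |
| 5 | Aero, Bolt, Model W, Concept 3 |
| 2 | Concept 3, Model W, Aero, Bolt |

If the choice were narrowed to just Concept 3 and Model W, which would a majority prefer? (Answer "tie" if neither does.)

Model W

Ballots ranking Concept 3 above Model W: 2 + 5 + 2 + 2 = 11.
Ballots ranking Model W above Concept 3: 24 − 11 = 13.
Model W wins the head-to-head 13–11.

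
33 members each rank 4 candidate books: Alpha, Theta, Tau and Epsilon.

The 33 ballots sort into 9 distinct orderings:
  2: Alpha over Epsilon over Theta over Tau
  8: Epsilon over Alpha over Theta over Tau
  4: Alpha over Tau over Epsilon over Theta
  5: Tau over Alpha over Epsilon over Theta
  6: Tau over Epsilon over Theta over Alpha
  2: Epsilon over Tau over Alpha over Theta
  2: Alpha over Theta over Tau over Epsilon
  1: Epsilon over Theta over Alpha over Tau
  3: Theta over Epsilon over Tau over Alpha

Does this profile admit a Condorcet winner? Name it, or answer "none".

none

Check each pair by majority over 33 ballots:
Alpha–Theta: Alpha 23–10.
Alpha vs Tau: Alpha, 17–16.
Alpha vs Epsilon: Epsilon, 20–13.
Theta vs Tau: Tau wins 17–16.
Theta vs Epsilon: Epsilon wins 28–5.
Tau vs Epsilon: Tau, 17–16.
Each book drops at least one matchup (Alpha loses to Epsilon; Theta loses to Alpha; Tau loses to Alpha; Epsilon loses to Tau); the cycle Alpha → Tau → Epsilon → Alpha rules out a Condorcet winner.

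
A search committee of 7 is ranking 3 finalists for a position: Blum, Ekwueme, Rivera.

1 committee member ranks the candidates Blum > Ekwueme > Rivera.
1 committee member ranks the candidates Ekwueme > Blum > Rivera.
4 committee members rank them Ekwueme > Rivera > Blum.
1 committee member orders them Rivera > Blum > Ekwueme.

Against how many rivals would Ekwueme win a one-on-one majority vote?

2

Ekwueme against each rival (7 committee members):
Ekwueme vs Blum: 1+4 = 5 for Ekwueme, 2 for Blum — Ekwueme by 5–2.
Ekwueme vs Rivera: Ekwueme is ranked higher on 1+1+4 = 6 ballots, Rivera on 1. Ekwueme wins 6–1.
Ekwueme beats Blum, Rivera — 2 pairwise wins.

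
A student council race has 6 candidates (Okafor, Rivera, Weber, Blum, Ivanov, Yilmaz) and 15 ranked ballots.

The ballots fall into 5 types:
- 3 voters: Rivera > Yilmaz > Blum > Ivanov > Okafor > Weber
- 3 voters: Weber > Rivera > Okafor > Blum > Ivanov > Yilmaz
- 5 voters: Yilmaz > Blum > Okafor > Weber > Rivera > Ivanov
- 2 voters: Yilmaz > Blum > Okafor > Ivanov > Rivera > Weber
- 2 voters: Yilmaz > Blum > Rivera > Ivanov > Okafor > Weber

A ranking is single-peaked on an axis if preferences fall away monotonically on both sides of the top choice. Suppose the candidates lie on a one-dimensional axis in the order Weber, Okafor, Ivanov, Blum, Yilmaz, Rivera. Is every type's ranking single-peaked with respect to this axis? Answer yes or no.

Axis positions: Weber=1, Okafor=2, Ivanov=3, Blum=4, Yilmaz=5, Rivera=6.
Type 1 (peak Rivera at position 6): ranking walks positions 6-5-4-3-2-1, expanding outward from the peak — single-peaked.
Type 2: ranking walks positions 1-6-2-4-3-5; Rivera is ranked above Okafor even though Okafor lies between Rivera and the peak Weber on the axis — preferences dip and rise again. Not single-peaked.
Type 3: ranking walks positions 5-4-2-1-6-3; Okafor is ranked above Ivanov even though Ivanov lies between Okafor and the peak Yilmaz on the axis — preferences dip and rise again. Not single-peaked.
Type 4: ranking walks positions 5-4-2-3-6-1; Okafor is ranked above Ivanov even though Ivanov lies between Okafor and the peak Yilmaz on the axis — preferences dip and rise again. Not single-peaked.
Type 5 (peak Yilmaz at position 5): ranking walks positions 5-4-6-3-2-1, expanding outward from the peak — single-peaked.
Type 2 violates single-peakedness, so the profile is not single-peaked on this axis.

no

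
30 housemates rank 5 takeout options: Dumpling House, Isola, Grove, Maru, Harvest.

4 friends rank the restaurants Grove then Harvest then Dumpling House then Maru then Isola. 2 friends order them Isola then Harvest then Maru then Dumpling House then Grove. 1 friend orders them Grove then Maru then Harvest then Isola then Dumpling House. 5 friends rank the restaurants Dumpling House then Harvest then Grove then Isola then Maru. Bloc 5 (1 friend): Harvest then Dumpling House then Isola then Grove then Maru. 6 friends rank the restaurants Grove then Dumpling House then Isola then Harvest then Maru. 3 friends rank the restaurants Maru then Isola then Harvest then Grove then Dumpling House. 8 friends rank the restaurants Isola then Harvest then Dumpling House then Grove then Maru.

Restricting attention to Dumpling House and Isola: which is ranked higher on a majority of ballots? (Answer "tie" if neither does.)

Ballots ranking Dumpling House above Isola: 4 + 5 + 1 + 6 = 16.
Ballots ranking Isola above Dumpling House: 30 − 16 = 14.
Dumpling House wins the head-to-head 16–14.

Dumpling House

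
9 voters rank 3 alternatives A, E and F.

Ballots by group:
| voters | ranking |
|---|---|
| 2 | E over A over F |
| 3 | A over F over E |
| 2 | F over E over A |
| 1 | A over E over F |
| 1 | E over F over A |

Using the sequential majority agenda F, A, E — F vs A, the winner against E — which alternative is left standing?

E

Round 1: F vs A — 3–6, A advances.
Round 2: A vs E — 4–5, E advances.
E survives the agenda.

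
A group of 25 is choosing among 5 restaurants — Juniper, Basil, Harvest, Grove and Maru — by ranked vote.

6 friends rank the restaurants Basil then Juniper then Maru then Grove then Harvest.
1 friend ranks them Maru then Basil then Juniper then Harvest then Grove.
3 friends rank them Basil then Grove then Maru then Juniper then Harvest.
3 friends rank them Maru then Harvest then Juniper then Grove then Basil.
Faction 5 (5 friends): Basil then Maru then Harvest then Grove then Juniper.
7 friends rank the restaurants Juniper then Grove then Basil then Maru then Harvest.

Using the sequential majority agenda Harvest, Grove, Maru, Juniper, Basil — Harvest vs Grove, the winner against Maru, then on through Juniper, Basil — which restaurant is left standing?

Basil

Round 1: Harvest vs Grove — 9–16, Grove advances.
Round 2: Grove vs Maru — 10–15, Maru advances.
Round 3: Maru vs Juniper — 12–13, Juniper advances.
Round 4: Juniper vs Basil — 10–15, Basil advances.
Basil survives the agenda.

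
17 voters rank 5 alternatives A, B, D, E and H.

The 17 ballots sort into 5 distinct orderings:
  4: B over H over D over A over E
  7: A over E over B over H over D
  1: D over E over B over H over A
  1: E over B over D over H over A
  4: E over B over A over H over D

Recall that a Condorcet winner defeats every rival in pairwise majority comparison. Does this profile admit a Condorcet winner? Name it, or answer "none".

none

Check each pair by majority over 17 ballots:
A–B: B 10–7.
A–D: A 11–6.
A–E: A 11–6.
A vs H: A wins 11–6.
B vs D: B wins 16–1.
B vs E: E wins 13–4.
B vs H: B, 17–0.
D–E: E 12–5.
D vs H: H, 15–2.
E vs H: E, 13–4.
Every alternative loses at least once (A loses to B; B loses to E; D loses to A; E loses to A; H loses to A). The majority relation contains the cycle A beats E beats B beats A, so there is no Condorcet winner.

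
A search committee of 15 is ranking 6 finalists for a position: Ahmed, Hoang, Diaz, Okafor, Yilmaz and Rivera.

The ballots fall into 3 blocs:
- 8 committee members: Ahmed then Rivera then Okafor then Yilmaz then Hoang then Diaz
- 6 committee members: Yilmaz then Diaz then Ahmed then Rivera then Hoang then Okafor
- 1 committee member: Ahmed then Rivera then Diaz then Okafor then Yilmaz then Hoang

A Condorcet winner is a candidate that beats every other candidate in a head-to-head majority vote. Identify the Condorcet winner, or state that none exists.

Pairwise majorities:
Ahmed–Hoang: Ahmed 15–0.
Ahmed vs Diaz: Ahmed, 9–6.
Ahmed vs Okafor: Ahmed wins 15–0.
Ahmed–Yilmaz: Ahmed 9–6.
Ahmed vs Rivera: Ahmed, 15–0.
Hoang vs Diaz: Hoang wins 8–7.
Hoang–Okafor: Okafor 9–6.
Hoang vs Yilmaz: Yilmaz, 15–0.
Hoang vs Rivera: Rivera, 15–0.
Diaz vs Okafor: Okafor, 8–7.
Diaz vs Yilmaz: Yilmaz, 14–1.
Diaz vs Rivera: Rivera, 9–6.
Okafor vs Yilmaz: Okafor, 9–6.
Okafor–Rivera: Rivera 15–0.
Yilmaz–Rivera: Rivera 9–6.
Ahmed beats each of Hoang, Diaz, Okafor, Yilmaz, Rivera — Ahmed is the Condorcet winner.

Ahmed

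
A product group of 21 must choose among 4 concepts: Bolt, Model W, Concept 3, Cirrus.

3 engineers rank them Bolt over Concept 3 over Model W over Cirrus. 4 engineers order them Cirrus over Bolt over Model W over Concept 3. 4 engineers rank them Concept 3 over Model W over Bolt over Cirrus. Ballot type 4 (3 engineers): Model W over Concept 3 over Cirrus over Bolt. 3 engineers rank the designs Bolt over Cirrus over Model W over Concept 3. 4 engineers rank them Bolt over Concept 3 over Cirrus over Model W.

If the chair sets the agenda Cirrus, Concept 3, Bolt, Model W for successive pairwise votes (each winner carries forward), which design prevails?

Round 1: Cirrus vs Concept 3 — 7–14, Concept 3 advances.
Round 2: Concept 3 vs Bolt — 7–14, Bolt advances.
Round 3: Bolt vs Model W — 14–7, Bolt advances.
The agenda winner is Bolt.

Bolt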